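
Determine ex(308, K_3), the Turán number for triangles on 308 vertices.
ex(308, K_3) = ⌊308^2/4⌋ = 23716

Mantel (1907): a triangle-free graph on n vertices has at most ⌊n^2/4⌋ edges, with equality for the complete bipartite graph K_{⌊n/2⌋, ⌈n/2⌉}. For n = 308: ⌊308^2/4⌋ = ⌊94864/4⌋ = 23716. The extremal graph is K_{154, 154}, which has 154·154 = 23716 edges.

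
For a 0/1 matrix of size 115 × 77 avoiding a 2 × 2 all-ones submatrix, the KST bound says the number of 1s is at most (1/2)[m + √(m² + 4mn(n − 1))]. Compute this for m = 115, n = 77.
z(115, 77; 2, 2) ≤ (1/2)[115 + √(115² + 4·115·77·76)] = (1/2)[115 + √2705145] = 879.8663

Kővári–Sós–Turán: let r_1, ..., r_115 be the row sums and z = Σ r_i the total number of 1s. Each pair of columns can share at most one row with both entries 1 (else a 2×2 all-ones block appears), so Σ_i C(r_i, 2) ≤ C(77, 2) = 2926. By convexity Σ_i C(r_i, 2) ≥ 115·C(z/115, 2) = z(z − 115)/(2·115), giving z² − 115z − 115·77·76 ≤ 0 and hence z ≤ (1/2)[115 + √(13225 + 4·672980)] = (1/2)[115 + √2705145] ≈ (1/2)(115 + 1644.7325) = 879.8663.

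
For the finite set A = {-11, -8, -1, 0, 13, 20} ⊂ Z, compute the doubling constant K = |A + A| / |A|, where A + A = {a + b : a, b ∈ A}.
K = |A + A| / |A| = 20/6 = 10/3

Enumerate A + A = {a + b : a, b ∈ A}. With |A| = 6, there are |A|^2 = 36 ordered sum pairs; collecting distinct values, A + A = {-22, -19, -16, -12, -11, -9, -8, -2, -1, 0, 2, 5, 9, 12, 13, 19, 20, 26, 33, 40}, so |A + A| = 20. Thus K = 20/6 = 10/3. For comparison, the minimum possible |A + A| over all 6-element sets is 2·6 − 1 = 11 (so min K = 11/6), attained only by arithmetic progressions.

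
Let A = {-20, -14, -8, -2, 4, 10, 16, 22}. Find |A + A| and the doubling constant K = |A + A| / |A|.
K = |A + A| / |A| = 15/8

Enumerate A + A = {a + b : a, b ∈ A}. With |A| = 8, there are |A|^2 = 64 ordered sum pairs; collecting distinct values, A + A = {-40, -34, -28, -22, -16, -10, -4, 2, 8, 14, 20, 26, 32, 38, 44}, so |A + A| = 15. Thus K = 15/8. Here |A + A| = 2|A| − 1 = 15, the minimum possible — so K = 15/8 is minimal, which holds iff A is an arithmetic progression.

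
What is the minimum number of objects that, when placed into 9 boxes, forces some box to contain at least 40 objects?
n = (40 − 1)·9 + 1 = 352

By the generalised pigeonhole principle, to guarantee some box contains ≥ r objects we need more than (r − 1) · k objects total. Threshold: n = (r − 1) · k + 1. With r = 40 and k = 9: n = 39 · 9 + 1 = 351 + 1 = 352. For n = 351 = 39 · 9, we can put exactly 39 objects in every box, avoiding 40 in any single one — so 352 is tight.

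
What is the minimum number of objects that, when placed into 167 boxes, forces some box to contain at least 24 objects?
n = (24 − 1)·167 + 1 = 3842

By the generalised pigeonhole principle, to guarantee some box contains ≥ r objects we need more than (r − 1) · k objects total. Threshold: n = (r − 1) · k + 1. With r = 24 and k = 167: n = 23 · 167 + 1 = 3841 + 1 = 3842. For n = 3841 = 23 · 167, we can put exactly 23 objects in every box, avoiding 24 in any single one — so 3842 is tight.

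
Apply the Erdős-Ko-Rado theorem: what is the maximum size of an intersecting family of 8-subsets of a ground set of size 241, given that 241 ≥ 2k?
max |F| = C(240, 7) = 8331047908560

Erdős-Ko-Rado (1961): when n ≥ 2k, max |F| = C(n−1, k−1). The bound is attained by the star {A : i ∈ A} for any fixed i ∈ [n]. Here C(241−1, 8−1) = C(240, 7) = 8331047908560.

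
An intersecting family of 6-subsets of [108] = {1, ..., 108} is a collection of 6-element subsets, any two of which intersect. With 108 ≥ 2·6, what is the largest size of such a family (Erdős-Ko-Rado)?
max |F| = C(107, 5) = 106308566

Erdős-Ko-Rado (1961): when n ≥ 2k, max |F| = C(n−1, k−1). The bound is attained by the star {A : i ∈ A} for any fixed i ∈ [n]. Here C(108−1, 6−1) = C(107, 5) = 106308566.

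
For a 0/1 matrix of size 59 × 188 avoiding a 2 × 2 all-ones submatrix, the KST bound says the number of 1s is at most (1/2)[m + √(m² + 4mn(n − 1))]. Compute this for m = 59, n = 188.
z(59, 188; 2, 2) ≤ (1/2)[59 + √(59² + 4·59·188·187)] = (1/2)[59 + √8300297] = 1470.0118

Kővári–Sós–Turán: let r_1, ..., r_59 be the row sums and z = Σ r_i the total number of 1s. Each pair of columns can share at most one row with both entries 1 (else a 2×2 all-ones block appears), so Σ_i C(r_i, 2) ≤ C(188, 2) = 17578. By convexity Σ_i C(r_i, 2) ≥ 59·C(z/59, 2) = z(z − 59)/(2·59), giving z² − 59z − 59·188·187 ≤ 0 and hence z ≤ (1/2)[59 + √(3481 + 4·2074204)] = (1/2)[59 + √8300297] ≈ (1/2)(59 + 2881.0236) = 1470.0118.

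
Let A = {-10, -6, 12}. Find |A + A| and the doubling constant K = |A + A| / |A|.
K = |A + A| / |A| = 6/3 = 2

Enumerate A + A = {a + b : a, b ∈ A}. With |A| = 3, there are |A|^2 = 9 ordered sum pairs; collecting distinct values, A + A = {-20, -16, -12, 2, 6, 24}, so |A + A| = 6. Thus K = 6/3 = 2. For comparison, the minimum possible |A + A| over all 3-element sets is 2·3 − 1 = 5 (so min K = 5/3), attained only by arithmetic progressions.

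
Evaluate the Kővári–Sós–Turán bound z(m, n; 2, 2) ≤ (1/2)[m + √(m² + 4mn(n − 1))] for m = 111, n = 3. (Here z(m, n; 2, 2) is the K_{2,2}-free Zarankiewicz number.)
z(111, 3; 2, 2) ≤ (1/2)[111 + √(111² + 4·111·3·2)] = (1/2)[111 + √14985] = 116.7066

Kővári–Sós–Turán: let r_1, ..., r_111 be the row sums and z = Σ r_i the total number of 1s. Each pair of columns can share at most one row with both entries 1 (else a 2×2 all-ones block appears), so Σ_i C(r_i, 2) ≤ C(3, 2) = 3. By convexity Σ_i C(r_i, 2) ≥ 111·C(z/111, 2) = z(z − 111)/(2·111), giving z² − 111z − 111·3·2 ≤ 0 and hence z ≤ (1/2)[111 + √(12321 + 4·666)] = (1/2)[111 + √14985] ≈ (1/2)(111 + 122.4132) = 116.7066.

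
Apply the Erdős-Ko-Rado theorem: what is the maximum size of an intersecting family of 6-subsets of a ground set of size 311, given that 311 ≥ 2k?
max |F| = C(310, 5) = 23096674062

The Erdős-Ko-Rado theorem states: for n ≥ 2k, an intersecting family of k-subsets of an n-element set has size at most C(n − 1, k − 1), with equality for 'star' families {A ⊆ [n] : |A| = k, i ∈ A} (fix an element i). For n = 311, k = 6: C(310, 5) = 23096674062.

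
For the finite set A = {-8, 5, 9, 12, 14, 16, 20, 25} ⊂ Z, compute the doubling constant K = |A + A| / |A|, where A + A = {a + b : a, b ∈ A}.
K = |A + A| / |A| = 29/8

Enumerate A + A = {a + b : a, b ∈ A}. With |A| = 8, there are |A|^2 = 64 ordered sum pairs; collecting distinct values, A + A = {-16, -3, 1, 4, 6, 8, 10, 12, 14, 17, 18, 19, 21, 23, 24, 25, 26, 28, 29, 30, 32, 34, 36, 37, 39, 40, 41, 45, 50}, so |A + A| = 29. Thus K = 29/8. For comparison, the minimum possible |A + A| over all 8-element sets is 2·8 − 1 = 15 (so min K = 15/8), attained only by arithmetic progressions.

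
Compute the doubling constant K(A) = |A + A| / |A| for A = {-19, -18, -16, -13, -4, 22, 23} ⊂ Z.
K = |A + A| / |A| = 26/7

Enumerate A + A = {a + b : a, b ∈ A}. With |A| = 7, there are |A|^2 = 49 ordered sum pairs; collecting distinct values, A + A = {-38, -37, -36, -35, -34, -32, -31, -29, -26, -23, -22, -20, -17, -8, 3, 4, 5, 6, 7, 9, 10, 18, 19, 44, 45, 46}, so |A + A| = 26. Thus K = 26/7. For comparison, the minimum possible |A + A| over all 7-element sets is 2·7 − 1 = 13 (so min K = 13/7), attained only by arithmetic progressions.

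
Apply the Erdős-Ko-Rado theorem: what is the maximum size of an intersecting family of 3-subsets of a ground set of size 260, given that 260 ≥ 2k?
max |F| = C(259, 2) = 33411

The Erdős-Ko-Rado theorem states: for n ≥ 2k, an intersecting family of k-subsets of an n-element set has size at most C(n − 1, k − 1), with equality for 'star' families {A ⊆ [n] : |A| = k, i ∈ A} (fix an element i). For n = 260, k = 3: C(259, 2) = 33411.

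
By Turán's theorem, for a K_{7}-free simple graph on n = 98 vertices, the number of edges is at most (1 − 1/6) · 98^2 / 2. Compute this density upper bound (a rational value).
Turán density bound = (5/6) · 98^2/2 = 12005/3 ≈ 4001.6667

Turán's theorem: ex(n, K_{r+1}) is achieved by the complete r-partite Turán graph T(n, r) with parts as balanced as possible, and is at most (1 − 1/r) · n^2/2. For r = 6, n = 98: the density bound is (5/6) · 9604/2 = 12005/3 ≈ 4001.6667. The integer-valued extremum is e(T(98, 6)) = 4001, which is strictly less than the density bound 12005/3 since 6 ∤ 98 (the parts of T(98, 6) cannot all be equal).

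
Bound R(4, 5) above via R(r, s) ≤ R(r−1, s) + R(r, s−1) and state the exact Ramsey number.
R(4, 5) ≤ R(3, 5) + R(4, 4) = 14 + 18 = 32; exact value R(4, 5) = 25.

The Erdős–Szekeres recurrence R(r, s) ≤ R(r−1, s) + R(r, s−1) applied to (r, s) = (4, 5) gives
  R(4, 5) ≤ R(3, 5) + R(4, 4) = 14 + 18 = 32.
(Recall R(2, k) = k and R is symmetric.) The recurrence is not tight here (it gives 32, but the exact value is R(4, 5) = 25); the tight upper bound requires a sharper argument than the simple recurrence, combined with a lower-bound construction on K_{24}.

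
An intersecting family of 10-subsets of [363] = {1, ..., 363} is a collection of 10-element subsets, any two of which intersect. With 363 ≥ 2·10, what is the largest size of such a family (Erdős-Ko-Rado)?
max |F| = C(362, 9) = 266123082185839570

The Erdős-Ko-Rado theorem states: for n ≥ 2k, an intersecting family of k-subsets of an n-element set has size at most C(n − 1, k − 1), with equality for 'star' families {A ⊆ [n] : |A| = k, i ∈ A} (fix an element i). For n = 363, k = 10: C(362, 9) = 266123082185839570.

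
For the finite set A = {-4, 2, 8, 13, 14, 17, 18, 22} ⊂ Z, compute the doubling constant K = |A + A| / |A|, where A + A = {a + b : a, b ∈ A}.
K = |A + A| / |A| = 28/8 = 7/2

Enumerate A + A = {a + b : a, b ∈ A}. With |A| = 8, there are |A|^2 = 64 ordered sum pairs; collecting distinct values, A + A = {-8, -2, 4, 9, 10, 13, 14, 15, 16, 18, 19, 20, 21, 22, 24, 25, 26, 27, 28, 30, 31, 32, 34, 35, 36, 39, 40, 44}, so |A + A| = 28. Thus K = 28/8 = 7/2. For comparison, the minimum possible |A + A| over all 8-element sets is 2·8 − 1 = 15 (so min K = 15/8), attained only by arithmetic progressions.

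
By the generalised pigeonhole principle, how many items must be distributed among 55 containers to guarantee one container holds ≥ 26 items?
n = (26 − 1)·55 + 1 = 1376

By the generalised pigeonhole principle, to guarantee some box contains ≥ r objects we need more than (r − 1) · k objects total. Threshold: n = (r − 1) · k + 1. With r = 26 and k = 55: n = 25 · 55 + 1 = 1375 + 1 = 1376. For n = 1375 = 25 · 55, we can put exactly 25 objects in every box, avoiding 26 in any single one — so 1376 is tight.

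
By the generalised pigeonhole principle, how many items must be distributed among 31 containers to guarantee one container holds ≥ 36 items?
n = (36 − 1)·31 + 1 = 1086

By the generalised pigeonhole principle, to guarantee some box contains ≥ r objects we need more than (r − 1) · k objects total. Threshold: n = (r − 1) · k + 1. With r = 36 and k = 31: n = 35 · 31 + 1 = 1085 + 1 = 1086. For n = 1085 = 35 · 31, we can put exactly 35 objects in every box, avoiding 36 in any single one — so 1086 is tight.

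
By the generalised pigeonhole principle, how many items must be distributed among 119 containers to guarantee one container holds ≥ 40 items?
n = (40 − 1)·119 + 1 = 4642

By the generalised pigeonhole principle, to guarantee some box contains ≥ r objects we need more than (r − 1) · k objects total. Threshold: n = (r − 1) · k + 1. With r = 40 and k = 119: n = 39 · 119 + 1 = 4641 + 1 = 4642. For n = 4641 = 39 · 119, we can put exactly 39 objects in every box, avoiding 40 in any single one — so 4642 is tight.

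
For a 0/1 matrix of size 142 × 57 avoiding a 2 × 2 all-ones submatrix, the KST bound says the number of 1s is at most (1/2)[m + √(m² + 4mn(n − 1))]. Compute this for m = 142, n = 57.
z(142, 57; 2, 2) ≤ (1/2)[142 + √(142² + 4·142·57·56)] = (1/2)[142 + √1833220] = 747.9823

Kővári–Sós–Turán: let r_1, ..., r_142 be the row sums and z = Σ r_i the total number of 1s. Each pair of columns can share at most one row with both entries 1 (else a 2×2 all-ones block appears), so Σ_i C(r_i, 2) ≤ C(57, 2) = 1596. By convexity Σ_i C(r_i, 2) ≥ 142·C(z/142, 2) = z(z − 142)/(2·142), giving z² − 142z − 142·57·56 ≤ 0 and hence z ≤ (1/2)[142 + √(20164 + 4·453264)] = (1/2)[142 + √1833220] ≈ (1/2)(142 + 1353.9645) = 747.9823.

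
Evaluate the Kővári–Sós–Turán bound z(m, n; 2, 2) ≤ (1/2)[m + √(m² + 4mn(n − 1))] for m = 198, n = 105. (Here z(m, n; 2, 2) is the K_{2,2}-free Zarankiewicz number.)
z(198, 105; 2, 2) ≤ (1/2)[198 + √(198² + 4·198·105·104)] = (1/2)[198 + √8687844] = 1572.7574

Kővári–Sós–Turán: let r_1, ..., r_198 be the row sums and z = Σ r_i the total number of 1s. Each pair of columns can share at most one row with both entries 1 (else a 2×2 all-ones block appears), so Σ_i C(r_i, 2) ≤ C(105, 2) = 5460. By convexity Σ_i C(r_i, 2) ≥ 198·C(z/198, 2) = z(z − 198)/(2·198), giving z² − 198z − 198·105·104 ≤ 0 and hence z ≤ (1/2)[198 + √(39204 + 4·2162160)] = (1/2)[198 + √8687844] ≈ (1/2)(198 + 2947.5149) = 1572.7574.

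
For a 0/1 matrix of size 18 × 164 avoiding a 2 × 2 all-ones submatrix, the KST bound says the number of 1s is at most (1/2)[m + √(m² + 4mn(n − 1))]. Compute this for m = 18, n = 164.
z(18, 164; 2, 2) ≤ (1/2)[18 + √(18² + 4·18·164·163)] = (1/2)[18 + √1925028] = 702.7269

Kővári–Sós–Turán: let r_1, ..., r_18 be the row sums and z = Σ r_i the total number of 1s. Each pair of columns can share at most one row with both entries 1 (else a 2×2 all-ones block appears), so Σ_i C(r_i, 2) ≤ C(164, 2) = 13366. By convexity Σ_i C(r_i, 2) ≥ 18·C(z/18, 2) = z(z − 18)/(2·18), giving z² − 18z − 18·164·163 ≤ 0 and hence z ≤ (1/2)[18 + √(324 + 4·481176)] = (1/2)[18 + √1925028] ≈ (1/2)(18 + 1387.4538) = 702.7269.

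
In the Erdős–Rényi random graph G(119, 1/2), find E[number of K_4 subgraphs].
E[# K_4] = C(119, 4) · (1/2)^C(4, 2) = 7940751 / 2^6 = 124074.234375

For each 4-subset S of vertices (there are C(119, 4) = 7940751 such S), let X_S = 1 if S induces a K_4 (all C(4, 2) = 6 edges present). Then P(X_S = 1) = (1/2)^6 = 1/64. By linearity of expectation, E[# K_4] = C(119, 4) · (1/2)^6 = 7940751 / 64 = 124074.234375.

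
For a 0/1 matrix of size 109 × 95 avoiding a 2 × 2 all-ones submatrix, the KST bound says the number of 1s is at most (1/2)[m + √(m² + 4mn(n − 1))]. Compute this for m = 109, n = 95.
z(109, 95; 2, 2) ≤ (1/2)[109 + √(109² + 4·109·95·94)] = (1/2)[109 + √3905361] = 1042.5993

Kővári–Sós–Turán: let r_1, ..., r_109 be the row sums and z = Σ r_i the total number of 1s. Each pair of columns can share at most one row with both entries 1 (else a 2×2 all-ones block appears), so Σ_i C(r_i, 2) ≤ C(95, 2) = 4465. By convexity Σ_i C(r_i, 2) ≥ 109·C(z/109, 2) = z(z − 109)/(2·109), giving z² − 109z − 109·95·94 ≤ 0 and hence z ≤ (1/2)[109 + √(11881 + 4·973370)] = (1/2)[109 + √3905361] ≈ (1/2)(109 + 1976.1986) = 1042.5993.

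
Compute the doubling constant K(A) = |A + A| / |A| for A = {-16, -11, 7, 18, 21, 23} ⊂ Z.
K = |A + A| / |A| = 20/6 = 10/3

Enumerate A + A = {a + b : a, b ∈ A}. With |A| = 6, there are |A|^2 = 36 ordered sum pairs; collecting distinct values, A + A = {-32, -27, -22, -9, -4, 2, 5, 7, 10, 12, 14, 25, 28, 30, 36, 39, 41, 42, 44, 46}, so |A + A| = 20. Thus K = 20/6 = 10/3. For comparison, the minimum possible |A + A| over all 6-element sets is 2·6 − 1 = 11 (so min K = 11/6), attained only by arithmetic progressions.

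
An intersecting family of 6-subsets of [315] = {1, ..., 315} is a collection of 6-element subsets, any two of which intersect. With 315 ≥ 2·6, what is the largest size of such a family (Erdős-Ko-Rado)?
max |F| = C(314, 5) = 24635955812

The Erdős-Ko-Rado theorem states: for n ≥ 2k, an intersecting family of k-subsets of an n-element set has size at most C(n − 1, k − 1), with equality for 'star' families {A ⊆ [n] : |A| = k, i ∈ A} (fix an element i). For n = 315, k = 6: C(314, 5) = 24635955812.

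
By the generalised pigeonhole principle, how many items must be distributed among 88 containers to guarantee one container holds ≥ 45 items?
n = (45 − 1)·88 + 1 = 3873

By the generalised pigeonhole principle, to guarantee some box contains ≥ r objects we need more than (r − 1) · k objects total. Threshold: n = (r − 1) · k + 1. With r = 45 and k = 88: n = 44 · 88 + 1 = 3872 + 1 = 3873. For n = 3872 = 44 · 88, we can put exactly 44 objects in every box, avoiding 45 in any single one — so 3873 is tight.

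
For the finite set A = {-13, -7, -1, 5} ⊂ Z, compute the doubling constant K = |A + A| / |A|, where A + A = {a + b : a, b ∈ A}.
K = |A + A| / |A| = 7/4

Enumerate A + A = {a + b : a, b ∈ A}. With |A| = 4, there are |A|^2 = 16 ordered sum pairs; collecting distinct values, A + A = {-26, -20, -14, -8, -2, 4, 10}, so |A + A| = 7. Thus K = 7/4. Here |A + A| = 2|A| − 1 = 7, the minimum possible — so K = 7/4 is minimal, which holds iff A is an arithmetic progression.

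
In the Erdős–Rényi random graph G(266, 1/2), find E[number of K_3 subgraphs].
E[# K_3] = C(266, 3) · (1/2)^C(3, 2) = 3101560 / 2^3 = 387695

For each 3-subset S of vertices (there are C(266, 3) = 3101560 such S), let X_S = 1 if S induces a K_3 (all C(3, 2) = 3 edges present). Then P(X_S = 1) = (1/2)^3 = 1/8. By linearity of expectation, E[# K_3] = C(266, 3) · (1/2)^3 = 3101560 / 8 = 387695.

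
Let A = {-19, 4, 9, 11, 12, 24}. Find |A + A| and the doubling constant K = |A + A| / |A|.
K = |A + A| / |A| = 21/6 = 7/2

Enumerate A + A = {a + b : a, b ∈ A}. With |A| = 6, there are |A|^2 = 36 ordered sum pairs; collecting distinct values, A + A = {-38, -15, -10, -8, -7, 5, 8, 13, 15, 16, 18, 20, 21, 22, 23, 24, 28, 33, 35, 36, 48}, so |A + A| = 21. Thus K = 21/6 = 7/2. For comparison, the minimum possible |A + A| over all 6-element sets is 2·6 − 1 = 11 (so min K = 11/6), attained only by arithmetic progressions.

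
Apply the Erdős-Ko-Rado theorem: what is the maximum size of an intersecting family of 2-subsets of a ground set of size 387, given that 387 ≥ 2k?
max |F| = C(386, 1) = 386

Erdős-Ko-Rado (1961): when n ≥ 2k, max |F| = C(n−1, k−1). The bound is attained by the star {A : i ∈ A} for any fixed i ∈ [n]. Here C(387−1, 2−1) = C(386, 1) = 386.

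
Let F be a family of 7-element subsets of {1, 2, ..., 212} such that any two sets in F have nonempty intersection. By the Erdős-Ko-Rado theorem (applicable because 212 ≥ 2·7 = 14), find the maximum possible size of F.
max |F| = C(211, 6) = 114081819852

Erdős-Ko-Rado (1961): when n ≥ 2k, max |F| = C(n−1, k−1). The bound is attained by the star {A : i ∈ A} for any fixed i ∈ [n]. Here C(212−1, 7−1) = C(211, 6) = 114081819852.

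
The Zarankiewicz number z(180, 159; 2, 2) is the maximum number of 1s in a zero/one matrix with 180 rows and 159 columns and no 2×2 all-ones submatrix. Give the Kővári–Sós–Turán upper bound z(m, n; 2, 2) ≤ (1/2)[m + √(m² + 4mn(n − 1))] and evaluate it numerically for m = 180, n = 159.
z(180, 159; 2, 2) ≤ (1/2)[180 + √(180² + 4·180·159·158)] = (1/2)[180 + √18120240] = 2218.3938

Kővári–Sós–Turán: let r_1, ..., r_180 be the row sums and z = Σ r_i the total number of 1s. Each pair of columns can share at most one row with both entries 1 (else a 2×2 all-ones block appears), so Σ_i C(r_i, 2) ≤ C(159, 2) = 12561. By convexity Σ_i C(r_i, 2) ≥ 180·C(z/180, 2) = z(z − 180)/(2·180), giving z² − 180z − 180·159·158 ≤ 0 and hence z ≤ (1/2)[180 + √(32400 + 4·4521960)] = (1/2)[180 + √18120240] ≈ (1/2)(180 + 4256.7875) = 2218.3938.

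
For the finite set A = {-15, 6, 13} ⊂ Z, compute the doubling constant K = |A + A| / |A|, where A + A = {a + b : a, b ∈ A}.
K = |A + A| / |A| = 6/3 = 2

Enumerate A + A = {a + b : a, b ∈ A}. With |A| = 3, there are |A|^2 = 9 ordered sum pairs; collecting distinct values, A + A = {-30, -9, -2, 12, 19, 26}, so |A + A| = 6. Thus K = 6/3 = 2. For comparison, the minimum possible |A + A| over all 3-element sets is 2·3 − 1 = 5 (so min K = 5/3), attained only by arithmetic progressions.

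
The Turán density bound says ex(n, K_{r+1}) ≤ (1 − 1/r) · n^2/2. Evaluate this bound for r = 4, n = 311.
Turán density bound = (3/4) · 311^2/2 = 290163/8 ≈ 36270.375

Turán's theorem: ex(n, K_{r+1}) is achieved by the complete r-partite Turán graph T(n, r) with parts as balanced as possible, and is at most (1 − 1/r) · n^2/2. For r = 4, n = 311: the density bound is (3/4) · 96721/2 = 290163/8 ≈ 36270.375. The integer-valued extremum is e(T(311, 4)) = 36270, which is strictly less than the density bound 290163/8 since 4 ∤ 311 (the parts of T(311, 4) cannot all be equal).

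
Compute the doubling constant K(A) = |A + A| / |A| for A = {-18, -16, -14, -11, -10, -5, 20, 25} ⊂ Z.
K = |A + A| / |A| = 31/8

Enumerate A + A = {a + b : a, b ∈ A}. With |A| = 8, there are |A|^2 = 64 ordered sum pairs; collecting distinct values, A + A = {-36, -34, -32, -30, -29, -28, -27, -26, -25, -24, -23, -22, -21, -20, -19, -16, -15, -10, 2, 4, 6, 7, 9, 10, 11, 14, 15, 20, 40, 45, 50}, so |A + A| = 31. Thus K = 31/8. For comparison, the minimum possible |A + A| over all 8-element sets is 2·8 − 1 = 15 (so min K = 15/8), attained only by arithmetic progressions.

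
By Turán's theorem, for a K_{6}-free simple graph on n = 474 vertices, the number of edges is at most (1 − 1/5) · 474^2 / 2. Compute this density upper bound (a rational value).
Turán density bound = (4/5) · 474^2/2 = 449352/5 ≈ 89870.4

Turán's theorem: ex(n, K_{r+1}) is achieved by the complete r-partite Turán graph T(n, r) with parts as balanced as possible, and is at most (1 − 1/r) · n^2/2. For r = 5, n = 474: the density bound is (4/5) · 224676/2 = 449352/5 ≈ 89870.4. The integer-valued extremum is e(T(474, 5)) = 89870, which is strictly less than the density bound 449352/5 since 5 ∤ 474 (the parts of T(474, 5) cannot all be equal).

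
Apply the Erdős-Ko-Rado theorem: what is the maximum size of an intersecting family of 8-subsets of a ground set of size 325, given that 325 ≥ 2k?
max |F| = C(324, 7) = 69669979308864

The Erdős-Ko-Rado theorem states: for n ≥ 2k, an intersecting family of k-subsets of an n-element set has size at most C(n − 1, k − 1), with equality for 'star' families {A ⊆ [n] : |A| = k, i ∈ A} (fix an element i). For n = 325, k = 8: C(324, 7) = 69669979308864.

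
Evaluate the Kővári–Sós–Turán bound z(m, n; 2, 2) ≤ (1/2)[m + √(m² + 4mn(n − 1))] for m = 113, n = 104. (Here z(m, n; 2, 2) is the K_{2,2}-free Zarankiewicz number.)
z(113, 104; 2, 2) ≤ (1/2)[113 + √(113² + 4·113·104·103)] = (1/2)[113 + √4854593] = 1158.157

Kővári–Sós–Turán: let r_1, ..., r_113 be the row sums and z = Σ r_i the total number of 1s. Each pair of columns can share at most one row with both entries 1 (else a 2×2 all-ones block appears), so Σ_i C(r_i, 2) ≤ C(104, 2) = 5356. By convexity Σ_i C(r_i, 2) ≥ 113·C(z/113, 2) = z(z − 113)/(2·113), giving z² − 113z − 113·104·103 ≤ 0 and hence z ≤ (1/2)[113 + √(12769 + 4·1210456)] = (1/2)[113 + √4854593] ≈ (1/2)(113 + 2203.3141) = 1158.157.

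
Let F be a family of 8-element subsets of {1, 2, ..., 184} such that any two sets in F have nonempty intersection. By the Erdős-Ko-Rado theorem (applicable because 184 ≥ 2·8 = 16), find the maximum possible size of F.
max |F| = C(183, 7) = 1214197462413

The Erdős-Ko-Rado theorem states: for n ≥ 2k, an intersecting family of k-subsets of an n-element set has size at most C(n − 1, k − 1), with equality for 'star' families {A ⊆ [n] : |A| = k, i ∈ A} (fix an element i). For n = 184, k = 8: C(183, 7) = 1214197462413.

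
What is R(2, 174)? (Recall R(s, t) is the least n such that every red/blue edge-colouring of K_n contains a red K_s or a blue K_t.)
R(2, 174) = 174

R(2, k) = k for all k ≥ 2: in a 2-colouring of K_k, either some edge is red (a red K_2) or all edges are blue (a blue K_k). And K_{173} coloured all-blue has no blue K_174, so R(2, 174) > 173. Hence R(2, 174) = 174.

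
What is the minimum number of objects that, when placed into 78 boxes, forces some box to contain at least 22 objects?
n = (22 − 1)·78 + 1 = 1639

By the generalised pigeonhole principle, to guarantee some box contains ≥ r objects we need more than (r − 1) · k objects total. Threshold: n = (r − 1) · k + 1. With r = 22 and k = 78: n = 21 · 78 + 1 = 1638 + 1 = 1639. For n = 1638 = 21 · 78, we can put exactly 21 objects in every box, avoiding 22 in any single one — so 1639 is tight.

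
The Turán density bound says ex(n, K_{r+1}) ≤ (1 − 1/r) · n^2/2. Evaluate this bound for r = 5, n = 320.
Turán density bound = (4/5) · 320^2/2 = 40960

Turán's theorem: ex(n, K_{r+1}) is achieved by the complete r-partite Turán graph T(n, r) with parts as balanced as possible, and is at most (1 − 1/r) · n^2/2. For r = 5, n = 320: the density bound is (4/5) · 102400/2 = 40960. Since 5 ∣ 320, the Turán graph T(320, 5) has parts of equal size 64, and its edge count e(T(320, 5)) = 40960 attains the density bound exactly.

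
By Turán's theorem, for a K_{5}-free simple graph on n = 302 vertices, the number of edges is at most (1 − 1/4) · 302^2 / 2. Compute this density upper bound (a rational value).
Turán density bound = (3/4) · 302^2/2 = 68403/2 ≈ 34201.5

Turán's theorem: ex(n, K_{r+1}) is achieved by the complete r-partite Turán graph T(n, r) with parts as balanced as possible, and is at most (1 − 1/r) · n^2/2. For r = 4, n = 302: the density bound is (3/4) · 91204/2 = 68403/2 ≈ 34201.5. The integer-valued extremum is e(T(302, 4)) = 34201, which is strictly less than the density bound 68403/2 since 4 ∤ 302 (the parts of T(302, 4) cannot all be equal).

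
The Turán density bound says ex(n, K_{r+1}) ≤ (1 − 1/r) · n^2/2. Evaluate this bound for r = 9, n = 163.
Turán density bound = (8/9) · 163^2/2 = 106276/9 ≈ 11808.4444

Turán's theorem: ex(n, K_{r+1}) is achieved by the complete r-partite Turán graph T(n, r) with parts as balanced as possible, and is at most (1 − 1/r) · n^2/2. For r = 9, n = 163: the density bound is (8/9) · 26569/2 = 106276/9 ≈ 11808.4444. The integer-valued extremum is e(T(163, 9)) = 11808, which is strictly less than the density bound 106276/9 since 9 ∤ 163 (the parts of T(163, 9) cannot all be equal).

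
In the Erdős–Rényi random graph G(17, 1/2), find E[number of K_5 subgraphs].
E[# K_5] = C(17, 5) · (1/2)^C(5, 2) = 6188 / 2^10 = 1547/256 ≈ 6.042969

For each 5-subset S of vertices (there are C(17, 5) = 6188 such S), let X_S = 1 if S induces a K_5 (all C(5, 2) = 10 edges present). Then P(X_S = 1) = (1/2)^10 = 1/1024. By linearity of expectation, E[# K_5] = C(17, 5) · (1/2)^10 = 6188 / 1024 = 1547/256 ≈ 6.042969.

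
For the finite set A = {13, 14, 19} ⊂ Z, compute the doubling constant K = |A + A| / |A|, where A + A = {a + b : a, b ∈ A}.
K = |A + A| / |A| = 6/3 = 2

Enumerate A + A = {a + b : a, b ∈ A}. With |A| = 3, there are |A|^2 = 9 ordered sum pairs; collecting distinct values, A + A = {26, 27, 28, 32, 33, 38}, so |A + A| = 6. Thus K = 6/3 = 2. For comparison, the minimum possible |A + A| over all 3-element sets is 2·3 − 1 = 5 (so min K = 5/3), attained only by arithmetic progressions.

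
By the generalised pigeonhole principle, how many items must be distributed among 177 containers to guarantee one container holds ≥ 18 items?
n = (18 − 1)·177 + 1 = 3010

By the generalised pigeonhole principle, to guarantee some box contains ≥ r objects we need more than (r − 1) · k objects total. Threshold: n = (r − 1) · k + 1. With r = 18 and k = 177: n = 17 · 177 + 1 = 3009 + 1 = 3010. For n = 3009 = 17 · 177, we can put exactly 17 objects in every box, avoiding 18 in any single one — so 3010 is tight.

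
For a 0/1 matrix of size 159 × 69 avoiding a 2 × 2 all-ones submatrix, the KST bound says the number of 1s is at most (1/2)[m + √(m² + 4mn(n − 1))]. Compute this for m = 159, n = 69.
z(159, 69; 2, 2) ≤ (1/2)[159 + √(159² + 4·159·69·68)] = (1/2)[159 + √3009393] = 946.8801

Kővári–Sós–Turán: let r_1, ..., r_159 be the row sums and z = Σ r_i the total number of 1s. Each pair of columns can share at most one row with both entries 1 (else a 2×2 all-ones block appears), so Σ_i C(r_i, 2) ≤ C(69, 2) = 2346. By convexity Σ_i C(r_i, 2) ≥ 159·C(z/159, 2) = z(z − 159)/(2·159), giving z² − 159z − 159·69·68 ≤ 0 and hence z ≤ (1/2)[159 + √(25281 + 4·746028)] = (1/2)[159 + √3009393] ≈ (1/2)(159 + 1734.7602) = 946.8801.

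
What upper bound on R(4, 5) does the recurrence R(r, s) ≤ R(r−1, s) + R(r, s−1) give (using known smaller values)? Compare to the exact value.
R(4, 5) ≤ R(3, 5) + R(4, 4) = 14 + 18 = 32; exact value R(4, 5) = 25.

The Erdős–Szekeres recurrence R(r, s) ≤ R(r−1, s) + R(r, s−1) applied to (r, s) = (4, 5) gives
  R(4, 5) ≤ R(3, 5) + R(4, 4) = 14 + 18 = 32.
(Recall R(2, k) = k and R is symmetric.) The recurrence is not tight here (it gives 32, but the exact value is R(4, 5) = 25); the tight upper bound requires a sharper argument than the simple recurrence, combined with a lower-bound construction on K_{24}.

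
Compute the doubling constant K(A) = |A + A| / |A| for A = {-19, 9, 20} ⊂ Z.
K = |A + A| / |A| = 6/3 = 2

Enumerate A + A = {a + b : a, b ∈ A}. With |A| = 3, there are |A|^2 = 9 ordered sum pairs; collecting distinct values, A + A = {-38, -10, 1, 18, 29, 40}, so |A + A| = 6. Thus K = 6/3 = 2. For comparison, the minimum possible |A + A| over all 3-element sets is 2·3 − 1 = 5 (so min K = 5/3), attained only by arithmetic progressions.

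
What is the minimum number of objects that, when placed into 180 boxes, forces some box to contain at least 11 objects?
n = (11 − 1)·180 + 1 = 1801

By the generalised pigeonhole principle, to guarantee some box contains ≥ r objects we need more than (r − 1) · k objects total. Threshold: n = (r − 1) · k + 1. With r = 11 and k = 180: n = 10 · 180 + 1 = 1800 + 1 = 1801. For n = 1800 = 10 · 180, we can put exactly 10 objects in every box, avoiding 11 in any single one — so 1801 is tight.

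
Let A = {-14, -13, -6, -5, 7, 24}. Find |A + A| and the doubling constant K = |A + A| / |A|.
K = |A + A| / |A| = 20/6 = 10/3

Enumerate A + A = {a + b : a, b ∈ A}. With |A| = 6, there are |A|^2 = 36 ordered sum pairs; collecting distinct values, A + A = {-28, -27, -26, -20, -19, -18, -12, -11, -10, -7, -6, 1, 2, 10, 11, 14, 18, 19, 31, 48}, so |A + A| = 20. Thus K = 20/6 = 10/3. For comparison, the minimum possible |A + A| over all 6-element sets is 2·6 − 1 = 11 (so min K = 11/6), attained only by arithmetic progressions.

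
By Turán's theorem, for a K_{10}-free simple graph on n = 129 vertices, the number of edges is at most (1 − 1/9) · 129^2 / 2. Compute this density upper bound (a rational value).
Turán density bound = (8/9) · 129^2/2 = 7396

Turán's theorem: ex(n, K_{r+1}) is achieved by the complete r-partite Turán graph T(n, r) with parts as balanced as possible, and is at most (1 − 1/r) · n^2/2. For r = 9, n = 129: the density bound is (8/9) · 16641/2 = 7396. The integer-valued extremum is e(T(129, 9)) = 7395, which is strictly less than the density bound 7396 since 9 ∤ 129 (the parts of T(129, 9) cannot all be equal).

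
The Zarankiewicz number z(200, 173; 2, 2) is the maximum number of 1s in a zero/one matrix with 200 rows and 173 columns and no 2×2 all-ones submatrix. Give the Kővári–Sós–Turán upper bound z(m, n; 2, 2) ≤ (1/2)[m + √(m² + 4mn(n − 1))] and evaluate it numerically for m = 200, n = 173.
z(200, 173; 2, 2) ≤ (1/2)[200 + √(200² + 4·200·173·172)] = (1/2)[200 + √23844800] = 2541.5569

Kővári–Sós–Turán: let r_1, ..., r_200 be the row sums and z = Σ r_i the total number of 1s. Each pair of columns can share at most one row with both entries 1 (else a 2×2 all-ones block appears), so Σ_i C(r_i, 2) ≤ C(173, 2) = 14878. By convexity Σ_i C(r_i, 2) ≥ 200·C(z/200, 2) = z(z − 200)/(2·200), giving z² − 200z − 200·173·172 ≤ 0 and hence z ≤ (1/2)[200 + √(40000 + 4·5951200)] = (1/2)[200 + √23844800] ≈ (1/2)(200 + 4883.1138) = 2541.5569.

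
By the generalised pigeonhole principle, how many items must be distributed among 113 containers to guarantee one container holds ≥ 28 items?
n = (28 − 1)·113 + 1 = 3052

By the generalised pigeonhole principle, to guarantee some box contains ≥ r objects we need more than (r − 1) · k objects total. Threshold: n = (r − 1) · k + 1. With r = 28 and k = 113: n = 27 · 113 + 1 = 3051 + 1 = 3052. For n = 3051 = 27 · 113, we can put exactly 27 objects in every box, avoiding 28 in any single one — so 3052 is tight.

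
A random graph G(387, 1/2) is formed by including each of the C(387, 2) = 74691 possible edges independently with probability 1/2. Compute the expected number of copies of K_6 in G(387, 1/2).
E[# K_6] = C(387, 6) · (1/2)^C(6, 2) = 4487659153824 / 2^15 = 140239348557/1024 ≈ 136952488.825195

For each 6-subset S of vertices (there are C(387, 6) = 4487659153824 such S), let X_S = 1 if S induces a K_6 (all C(6, 2) = 15 edges present). Then P(X_S = 1) = (1/2)^15 = 1/32768. By linearity of expectation, E[# K_6] = C(387, 6) · (1/2)^15 = 4487659153824 / 32768 = 140239348557/1024 ≈ 136952488.825195.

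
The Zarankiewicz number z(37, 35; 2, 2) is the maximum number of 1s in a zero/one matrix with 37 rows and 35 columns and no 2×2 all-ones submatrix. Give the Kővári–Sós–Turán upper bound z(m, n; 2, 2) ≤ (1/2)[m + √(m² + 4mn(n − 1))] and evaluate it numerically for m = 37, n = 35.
z(37, 35; 2, 2) ≤ (1/2)[37 + √(37² + 4·37·35·34)] = (1/2)[37 + √177489] = 229.1472

Kővári–Sós–Turán: let r_1, ..., r_37 be the row sums and z = Σ r_i the total number of 1s. Each pair of columns can share at most one row with both entries 1 (else a 2×2 all-ones block appears), so Σ_i C(r_i, 2) ≤ C(35, 2) = 595. By convexity Σ_i C(r_i, 2) ≥ 37·C(z/37, 2) = z(z − 37)/(2·37), giving z² − 37z − 37·35·34 ≤ 0 and hence z ≤ (1/2)[37 + √(1369 + 4·44030)] = (1/2)[37 + √177489] ≈ (1/2)(37 + 421.2944) = 229.1472.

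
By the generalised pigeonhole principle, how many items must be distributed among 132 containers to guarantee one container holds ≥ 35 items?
n = (35 − 1)·132 + 1 = 4489

By the generalised pigeonhole principle, to guarantee some box contains ≥ r objects we need more than (r − 1) · k objects total. Threshold: n = (r − 1) · k + 1. With r = 35 and k = 132: n = 34 · 132 + 1 = 4488 + 1 = 4489. For n = 4488 = 34 · 132, we can put exactly 34 objects in every box, avoiding 35 in any single one — so 4489 is tight.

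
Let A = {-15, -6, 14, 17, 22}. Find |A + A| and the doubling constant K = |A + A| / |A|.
K = |A + A| / |A| = 15/5 = 3

Enumerate A + A = {a + b : a, b ∈ A}. With |A| = 5, there are |A|^2 = 25 ordered sum pairs; collecting distinct values, A + A = {-30, -21, -12, -1, 2, 7, 8, 11, 16, 28, 31, 34, 36, 39, 44}, so |A + A| = 15. Thus K = 15/5 = 3. For comparison, the minimum possible |A + A| over all 5-element sets is 2·5 − 1 = 9 (so min K = 9/5), attained only by arithmetic progressions.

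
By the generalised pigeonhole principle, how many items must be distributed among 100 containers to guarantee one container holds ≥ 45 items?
n = (45 − 1)·100 + 1 = 4401

By the generalised pigeonhole principle, to guarantee some box contains ≥ r objects we need more than (r − 1) · k objects total. Threshold: n = (r − 1) · k + 1. With r = 45 and k = 100: n = 44 · 100 + 1 = 4400 + 1 = 4401. For n = 4400 = 44 · 100, we can put exactly 44 objects in every box, avoiding 45 in any single one — so 4401 is tight.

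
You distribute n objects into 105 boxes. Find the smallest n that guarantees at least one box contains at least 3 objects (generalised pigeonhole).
n = (3 − 1)·105 + 1 = 211

By the generalised pigeonhole principle, to guarantee some box contains ≥ r objects we need more than (r − 1) · k objects total. Threshold: n = (r − 1) · k + 1. With r = 3 and k = 105: n = 2 · 105 + 1 = 210 + 1 = 211. For n = 210 = 2 · 105, we can put exactly 2 objects in every box, avoiding 3 in any single one — so 211 is tight.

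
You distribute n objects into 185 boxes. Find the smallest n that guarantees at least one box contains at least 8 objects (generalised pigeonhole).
n = (8 − 1)·185 + 1 = 1296

By the generalised pigeonhole principle, to guarantee some box contains ≥ r objects we need more than (r − 1) · k objects total. Threshold: n = (r − 1) · k + 1. With r = 8 and k = 185: n = 7 · 185 + 1 = 1295 + 1 = 1296. For n = 1295 = 7 · 185, we can put exactly 7 objects in every box, avoiding 8 in any single one — so 1296 is tight.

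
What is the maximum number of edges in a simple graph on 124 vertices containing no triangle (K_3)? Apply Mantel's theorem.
ex(124, K_3) = ⌊124^2/4⌋ = 3844

Mantel (1907): a triangle-free graph on n vertices has at most ⌊n^2/4⌋ edges, with equality for the complete bipartite graph K_{⌊n/2⌋, ⌈n/2⌉}. For n = 124: ⌊124^2/4⌋ = ⌊15376/4⌋ = 3844. The extremal graph is K_{62, 62}, which has 62·62 = 3844 edges.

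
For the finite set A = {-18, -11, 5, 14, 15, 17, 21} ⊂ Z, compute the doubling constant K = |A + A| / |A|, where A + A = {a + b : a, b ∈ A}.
K = |A + A| / |A| = 26/7

Enumerate A + A = {a + b : a, b ∈ A}. With |A| = 7, there are |A|^2 = 49 ordered sum pairs; collecting distinct values, A + A = {-36, -29, -22, -13, -6, -4, -3, -1, 3, 4, 6, 10, 19, 20, 22, 26, 28, 29, 30, 31, 32, 34, 35, 36, 38, 42}, so |A + A| = 26. Thus K = 26/7. For comparison, the minimum possible |A + A| over all 7-element sets is 2·7 − 1 = 13 (so min K = 13/7), attained only by arithmetic progressions.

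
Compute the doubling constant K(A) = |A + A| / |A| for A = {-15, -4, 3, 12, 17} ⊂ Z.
K = |A + A| / |A| = 15/5 = 3

Enumerate A + A = {a + b : a, b ∈ A}. With |A| = 5, there are |A|^2 = 25 ordered sum pairs; collecting distinct values, A + A = {-30, -19, -12, -8, -3, -1, 2, 6, 8, 13, 15, 20, 24, 29, 34}, so |A + A| = 15. Thus K = 15/5 = 3. For comparison, the minimum possible |A + A| over all 5-element sets is 2·5 − 1 = 9 (so min K = 9/5), attained only by arithmetic progressions.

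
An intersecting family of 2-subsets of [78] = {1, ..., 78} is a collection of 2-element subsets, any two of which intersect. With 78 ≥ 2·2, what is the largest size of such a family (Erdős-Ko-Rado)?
max |F| = C(77, 1) = 77

The Erdős-Ko-Rado theorem states: for n ≥ 2k, an intersecting family of k-subsets of an n-element set has size at most C(n − 1, k − 1), with equality for 'star' families {A ⊆ [n] : |A| = k, i ∈ A} (fix an element i). For n = 78, k = 2: C(77, 1) = 77.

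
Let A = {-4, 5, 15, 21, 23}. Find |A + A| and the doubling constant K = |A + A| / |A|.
K = |A + A| / |A| = 15/5 = 3

Enumerate A + A = {a + b : a, b ∈ A}. With |A| = 5, there are |A|^2 = 25 ordered sum pairs; collecting distinct values, A + A = {-8, 1, 10, 11, 17, 19, 20, 26, 28, 30, 36, 38, 42, 44, 46}, so |A + A| = 15. Thus K = 15/5 = 3. For comparison, the minimum possible |A + A| over all 5-element sets is 2·5 − 1 = 9 (so min K = 9/5), attained only by arithmetic progressions.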